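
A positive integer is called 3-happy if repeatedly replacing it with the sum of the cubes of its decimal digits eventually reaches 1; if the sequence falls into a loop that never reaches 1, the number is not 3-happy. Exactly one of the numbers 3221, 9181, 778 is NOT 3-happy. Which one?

3221: 3221 → 44 → 128 → 521 → 134 → 92 → 737 → 713 → 371 → 371  — repeats 371 (not 3-happy)
9181: 9181 → 1243 → 100 → 1  — reaches 1 (3-happy)
778: 778 → 1198 → 1243 → 100 → 1  — reaches 1 (3-happy)

3221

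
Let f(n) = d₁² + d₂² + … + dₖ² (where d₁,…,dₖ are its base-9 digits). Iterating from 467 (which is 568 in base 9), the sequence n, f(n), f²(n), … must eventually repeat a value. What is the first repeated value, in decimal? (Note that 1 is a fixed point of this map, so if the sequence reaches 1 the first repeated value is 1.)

1

467 = (5,6,8)_9 → 5² + 6² + 8² = 125
125 = (1,4,8)_9 → 1² + 4² + 8² = 81
81 = (1,0,0)_9 → 1² + 0² + 0² = 1  — reached the fixed point 1.
1 → 1, so 1 is the first repeated value.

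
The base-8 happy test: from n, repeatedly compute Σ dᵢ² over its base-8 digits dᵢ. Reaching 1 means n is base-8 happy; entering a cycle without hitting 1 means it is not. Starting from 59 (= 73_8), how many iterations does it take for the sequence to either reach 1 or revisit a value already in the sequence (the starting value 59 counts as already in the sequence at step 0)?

10

59 = (7,3)_8 → 58
58 = (7,2)_8 → 53
53 = (6,5)_8 → 61
61 = (7,5)_8 → 74
74 = (1,1,2)_8 → 6
6 = (6)_8 → 36
36 = (4,4)_8 → 32
32 = (4,0)_8 → 16
16 = (2,0)_8 → 4
4 = (4)_8 → 16  — 16 repeats.
That took 10 steps.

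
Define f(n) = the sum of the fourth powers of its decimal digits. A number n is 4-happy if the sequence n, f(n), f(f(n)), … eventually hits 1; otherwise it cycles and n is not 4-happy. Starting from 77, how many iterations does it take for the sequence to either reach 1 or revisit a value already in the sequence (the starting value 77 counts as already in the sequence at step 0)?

13

77 → 4802
4802 → 4368
4368 → 5729
5729 → 9603
9603 → 7938
7938 → 13139
13139 → 6725
6725 → 4338
4338 → 4514
4514 → 1138
1138 → 4179
4179 → 9219
9219 → 13139  — 13139 repeats.
That took 13 steps.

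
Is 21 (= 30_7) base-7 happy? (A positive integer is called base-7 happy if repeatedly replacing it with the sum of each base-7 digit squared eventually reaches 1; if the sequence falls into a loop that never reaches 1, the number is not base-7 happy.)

21 = (3,0)_7 → 3² + 0² = 9 + 0 = 9
9 = (1,2)_7 → 1² + 2² = 1 + 4 = 5
5 = (5)_7 → 5² = 25
25 = (3,4)_7 → 3² + 4² = 9 + 16 = 25  — 25 already seen; the sequence cycles without reaching 1.

not base-7 happy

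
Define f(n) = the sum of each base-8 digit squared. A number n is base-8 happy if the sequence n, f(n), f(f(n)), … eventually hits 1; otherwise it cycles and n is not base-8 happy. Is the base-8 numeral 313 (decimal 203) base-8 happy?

not base-8 happy

203 = (3,1,3)_8 → 3² + 1² + 3² = 19
19 = (2,3)_8 → 2² + 3² = 13
13 = (1,5)_8 → 1² + 5² = 26
26 = (3,2)_8 → 3² + 2² = 13  — 13 already seen; the sequence cycles without reaching 1.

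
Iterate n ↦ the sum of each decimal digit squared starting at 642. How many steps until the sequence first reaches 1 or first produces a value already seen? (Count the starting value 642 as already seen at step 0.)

642 → 6² + 4² + 2² = 36 + 16 + 4 = 56
56 → 5² + 6² = 25 + 36 = 61
61 → 6² + 1² = 36 + 1 = 37
37 → 3² + 7² = 9 + 49 = 58
58 → 5² + 8² = 25 + 64 = 89
89 → 8² + 9² = 64 + 81 = 145
145 → 1² + 4² + 5² = 1 + 16 + 25 = 42
42 → 4² + 2² = 16 + 4 = 20
20 → 2² + 0² = 4 + 0 = 4
4 → 4² = 16
16 → 1² + 6² = 1 + 36 = 37  — 37 repeats.
That took 11 steps.

11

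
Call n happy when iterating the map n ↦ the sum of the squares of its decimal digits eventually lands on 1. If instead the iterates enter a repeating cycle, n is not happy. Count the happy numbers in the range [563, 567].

3

563: 563 → 70 → 49 → 97 → 130 → 10 → 1  (reaches 1)
564: 564 → 77 → 98 → 145 → 42 → 20 → 4 → 16 → 37 → 58 → 89 → 145  (repeats 145)
565: 565 → 86 → 100 → 1  (reaches 1)
566: 566 → 97 → 130 → 10 → 1  (reaches 1)
567: 567 → 110 → 2 → 4 → 16 → 37 → 58 → 89 → 145 → 42 → 20 → 4  (repeats 4)
happy: 563, 565, 566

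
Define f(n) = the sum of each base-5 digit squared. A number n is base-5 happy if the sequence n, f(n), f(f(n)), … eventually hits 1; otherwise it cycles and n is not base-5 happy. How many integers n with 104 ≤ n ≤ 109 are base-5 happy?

104: 104 → 32 → 6 → 2 → 4 → 16 → 10 → 4  (repeats 4)
105: 105 → 17 → 13 → 13  (repeats 13)
106: 106 → 18 → 18  (repeats 18)
107: 107 → 21 → 17 → 13 → 13  (repeats 13)
108: 108 → 26 → 2 → 4 → 16 → 10 → 4  (repeats 4)
109: 109 → 33 → 11 → 5 → 1  (reaches 1)
base-5 happy: 109

1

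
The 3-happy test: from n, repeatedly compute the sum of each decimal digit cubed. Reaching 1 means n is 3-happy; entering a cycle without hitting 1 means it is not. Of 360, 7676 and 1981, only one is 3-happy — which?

1981

360: 360 → 243 → 99 → 1458 → 702 → 351 → 153 → 153  — repeats 153 (not 3-happy)
7676: 7676 → 1118 → 515 → 251 → 134 → 92 → 737 → 713 → 371 → 371  — repeats 371 (not 3-happy)
1981: 1981 → 1243 → 100 → 1  — reaches 1 (3-happy)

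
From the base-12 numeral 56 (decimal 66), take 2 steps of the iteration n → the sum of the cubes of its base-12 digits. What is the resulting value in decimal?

66 = (5,6)_12 → 5³ + 6³ = 125 + 216 = 341
341 = (2,4,5)_12 → 2³ + 4³ + 5³ = 8 + 64 + 125 = 197

197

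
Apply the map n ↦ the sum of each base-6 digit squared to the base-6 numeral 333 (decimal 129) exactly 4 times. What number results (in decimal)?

129 = (3,3,3)_6 → 27
27 = (4,3)_6 → 25
25 = (4,1)_6 → 17
17 = (2,5)_6 → 29

29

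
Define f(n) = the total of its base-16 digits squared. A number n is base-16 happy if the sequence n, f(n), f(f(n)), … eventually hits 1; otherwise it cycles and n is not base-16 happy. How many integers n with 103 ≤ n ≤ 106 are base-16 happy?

2

103: 103 → 85 → 50 → 13 → 169 → 181 → 146 → 85  — not base-16 happy
104: 104 → 100 → 52 → 25 → 82 → 29 → 170 → 200 → 208 → 169 → 181 → 146 → 85 → 50 → 13 → 169  — not base-16 happy
105: 105 → 117 → 74 → 116 → 65 → 17 → 2 → 4 → 16 → 1  — base-16 happy
106: 106 → 136 → 128 → 64 → 16 → 1  — base-16 happy
base-16 happy: 105, 106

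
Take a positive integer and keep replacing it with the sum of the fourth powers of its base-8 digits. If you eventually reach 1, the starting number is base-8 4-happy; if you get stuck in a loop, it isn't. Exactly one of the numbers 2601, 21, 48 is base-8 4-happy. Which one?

48

2601: 2601 → 1251 → 434 → 2608 → 1921 → 1378 → 913 → 1314 → 544 → 257 → 257  — repeats 257 (not base-8 4-happy)
21: 21 → 641 → 18 → 32 → 256 → 256  — repeats 256 (not base-8 4-happy)
48: 48 → 1296 → 288 → 512 → 1  — reaches 1 (base-8 4-happy)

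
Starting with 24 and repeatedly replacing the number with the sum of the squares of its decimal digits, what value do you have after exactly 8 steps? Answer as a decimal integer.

24 → 2² + 4² = 4 + 16 = 20
20 → 2² + 0² = 4 + 0 = 4
4 → 4² = 16
16 → 1² + 6² = 1 + 36 = 37
37 → 3² + 7² = 9 + 49 = 58
58 → 5² + 8² = 25 + 64 = 89
89 → 8² + 9² = 64 + 81 = 145
145 → 1² + 4² + 5² = 1 + 16 + 25 = 42

42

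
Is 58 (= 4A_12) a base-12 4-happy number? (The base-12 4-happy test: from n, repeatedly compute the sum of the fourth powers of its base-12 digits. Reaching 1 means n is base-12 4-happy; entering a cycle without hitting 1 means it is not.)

not base-12 4-happy

58 = (4,10)_12 → 4⁴ + 10⁴ = 10256
10256 = (5,11,2,8)_12 → 5⁴ + 11⁴ + 2⁴ + 8⁴ = 19378
19378 = (11,2,6,10)_12 → 11⁴ + 2⁴ + 6⁴ + 10⁴ = 25953
25953 = (1,3,0,2,9)_12 → 1⁴ + 3⁴ + 0⁴ + 2⁴ + 9⁴ = 6659
6659 = (3,10,2,11)_12 → 3⁴ + 10⁴ + 2⁴ + 11⁴ = 24738
24738 = (1,2,3,9,6)_12 → 1⁴ + 2⁴ + 3⁴ + 9⁴ + 6⁴ = 7955
7955 = (4,7,2,11)_12 → 4⁴ + 7⁴ + 2⁴ + 11⁴ = 17314
17314 = (10,0,2,10)_12 → 10⁴ + 0⁴ + 2⁴ + 10⁴ = 20016
20016 = (11,7,0,0)_12 → 11⁴ + 7⁴ + 0⁴ + 0⁴ = 17042
17042 = (9,10,4,2)_12 → 9⁴ + 10⁴ + 4⁴ + 2⁴ = 16833
16833 = (9,8,10,9)_12 → 9⁴ + 8⁴ + 10⁴ + 9⁴ = 27218
27218 = (1,3,9,0,2)_12 → 1⁴ + 3⁴ + 9⁴ + 0⁴ + 2⁴ = 6659  — 6659 already seen; the sequence cycles without reaching 1.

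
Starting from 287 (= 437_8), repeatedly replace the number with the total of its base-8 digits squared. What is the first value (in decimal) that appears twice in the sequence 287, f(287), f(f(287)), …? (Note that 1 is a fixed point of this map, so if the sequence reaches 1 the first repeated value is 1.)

16

287 = (4,3,7)_8 → 4² + 3² + 7² = 16 + 9 + 49 = 74
74 = (1,1,2)_8 → 1² + 1² + 2² = 1 + 1 + 4 = 6
6 = (6)_8 → 6² = 36
36 = (4,4)_8 → 4² + 4² = 16 + 16 = 32
32 = (4,0)_8 → 4² + 0² = 16 + 0 = 16
16 = (2,0)_8 → 2² + 0² = 4 + 0 = 4
4 = (4)_8 → 4² = 16  — 16 already appeared earlier.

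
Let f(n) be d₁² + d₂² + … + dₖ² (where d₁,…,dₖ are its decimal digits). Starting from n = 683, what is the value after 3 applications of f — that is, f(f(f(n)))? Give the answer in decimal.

683 → 109
109 → 82
82 → 68

68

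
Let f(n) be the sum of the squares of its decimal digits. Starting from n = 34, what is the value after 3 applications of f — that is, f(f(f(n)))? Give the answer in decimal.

34 → 25
25 → 29
29 → 85

85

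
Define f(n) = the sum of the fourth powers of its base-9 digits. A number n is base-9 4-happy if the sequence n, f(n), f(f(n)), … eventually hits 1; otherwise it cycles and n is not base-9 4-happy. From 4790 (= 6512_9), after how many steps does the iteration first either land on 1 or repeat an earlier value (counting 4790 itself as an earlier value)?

4790 = (6,5,1,2)_9 → 6⁴ + 5⁴ + 1⁴ + 2⁴ = 1296 + 625 + 1 + 16 = 1938
1938 = (2,5,8,3)_9 → 2⁴ + 5⁴ + 8⁴ + 3⁴ = 16 + 625 + 4096 + 81 = 4818
4818 = (6,5,4,3)_9 → 6⁴ + 5⁴ + 4⁴ + 3⁴ = 1296 + 625 + 256 + 81 = 2258
2258 = (3,0,7,8)_9 → 3⁴ + 0⁴ + 7⁴ + 8⁴ = 81 + 0 + 2401 + 4096 = 6578
6578 = (1,0,0,1,8)_9 → 1⁴ + 0⁴ + 0⁴ + 1⁴ + 8⁴ = 1 + 0 + 0 + 1 + 4096 = 4098
4098 = (5,5,5,3)_9 → 5⁴ + 5⁴ + 5⁴ + 3⁴ = 625 + 625 + 625 + 81 = 1956
1956 = (2,6,1,3)_9 → 2⁴ + 6⁴ + 1⁴ + 3⁴ = 16 + 1296 + 1 + 81 = 1394
1394 = (1,8,1,8)_9 → 1⁴ + 8⁴ + 1⁴ + 8⁴ = 1 + 4096 + 1 + 4096 = 8194
8194 = (1,2,2,1,4)_9 → 1⁴ + 2⁴ + 2⁴ + 1⁴ + 4⁴ = 1 + 16 + 16 + 1 + 256 = 290
290 = (3,5,2)_9 → 3⁴ + 5⁴ + 2⁴ = 81 + 625 + 16 = 722
722 = (8,8,2)_9 → 8⁴ + 8⁴ + 2⁴ = 4096 + 4096 + 16 = 8208
8208 = (1,2,2,3,0)_9 → 1⁴ + 2⁴ + 2⁴ + 3⁴ + 0⁴ = 1 + 16 + 16 + 81 + 0 = 114
114 = (1,3,6)_9 → 1⁴ + 3⁴ + 6⁴ = 1 + 81 + 1296 = 1378
1378 = (1,8,0,1)_9 → 1⁴ + 8⁴ + 0⁴ + 1⁴ = 1 + 4096 + 0 + 1 = 4098  — 4098 repeats.
That took 14 steps.

14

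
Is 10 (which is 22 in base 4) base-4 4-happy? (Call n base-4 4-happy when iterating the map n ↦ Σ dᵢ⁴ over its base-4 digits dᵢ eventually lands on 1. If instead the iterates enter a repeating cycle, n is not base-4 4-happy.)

base-4 4-happy

10 = (2,2)_4 → 2⁴ + 2⁴ = 16 + 16 = 32
32 = (2,0,0)_4 → 2⁴ + 0⁴ + 0⁴ = 16 + 0 + 0 = 16
16 = (1,0,0)_4 → 1⁴ + 0⁴ + 0⁴ = 1 + 0 + 0 = 1  — reached 1.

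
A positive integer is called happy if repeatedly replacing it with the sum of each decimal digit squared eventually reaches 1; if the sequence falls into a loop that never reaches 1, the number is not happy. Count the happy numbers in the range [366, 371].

366: 366 → 81 → 65 → 61 → 37 → 58 → 89 → 145 → 42 → 20 → 4 → 16 → 37  — not happy
367: 367 → 94 → 97 → 130 → 10 → 1  — happy
368: 368 → 109 → 82 → 68 → 100 → 1  — happy
369: 369 → 126 → 41 → 17 → 50 → 25 → 29 → 85 → 89 → 145 → 42 → 20 → 4 → 16 → 37 → 58 → 89  — not happy
370: 370 → 58 → 89 → 145 → 42 → 20 → 4 → 16 → 37 → 58  — not happy
371: 371 → 59 → 106 → 37 → 58 → 89 → 145 → 42 → 20 → 4 → 16 → 37  — not happy
happy: 367, 368

2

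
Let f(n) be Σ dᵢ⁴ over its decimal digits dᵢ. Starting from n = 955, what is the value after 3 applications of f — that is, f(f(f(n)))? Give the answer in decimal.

955 → 9⁴ + 5⁴ + 5⁴ = 7811
7811 → 7⁴ + 8⁴ + 1⁴ + 1⁴ = 6499
6499 → 6⁴ + 4⁴ + 9⁴ + 9⁴ = 14674

14674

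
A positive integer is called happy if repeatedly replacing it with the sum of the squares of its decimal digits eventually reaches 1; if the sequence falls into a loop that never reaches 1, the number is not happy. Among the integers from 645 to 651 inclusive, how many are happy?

1

645: 645 → 77 → 98 → 145 → 42 → 20 → 4 → 16 → 37 → 58 → 89 → 145  (repeats 145)
646: 646 → 88 → 128 → 69 → 117 → 51 → 26 → 40 → 16 → 37 → 58 → 89 → 145 → 42 → 20 → 4 → 16  (repeats 16)
647: 647 → 101 → 2 → 4 → 16 → 37 → 58 → 89 → 145 → 42 → 20 → 4  (repeats 4)
648: 648 → 116 → 38 → 73 → 58 → 89 → 145 → 42 → 20 → 4 → 16 → 37 → 58  (repeats 58)
649: 649 → 133 → 19 → 82 → 68 → 100 → 1  (reaches 1)
650: 650 → 61 → 37 → 58 → 89 → 145 → 42 → 20 → 4 → 16 → 37  (repeats 37)
651: 651 → 62 → 40 → 16 → 37 → 58 → 89 → 145 → 42 → 20 → 4 → 16  (repeats 16)
happy: 649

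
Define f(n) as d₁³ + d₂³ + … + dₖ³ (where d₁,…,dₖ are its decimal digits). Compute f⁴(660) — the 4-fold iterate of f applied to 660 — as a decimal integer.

660 → 6³ + 6³ + 0³ = 216 + 216 + 0 = 432
432 → 4³ + 3³ + 2³ = 64 + 27 + 8 = 99
99 → 9³ + 9³ = 729 + 729 = 1458
1458 → 1³ + 4³ + 5³ + 8³ = 1 + 64 + 125 + 512 = 702

702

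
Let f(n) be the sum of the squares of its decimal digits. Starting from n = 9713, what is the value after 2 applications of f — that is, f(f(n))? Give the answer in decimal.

17

9713 → 9² + 7² + 1² + 3² = 81 + 49 + 1 + 9 = 140
140 → 1² + 4² + 0² = 1 + 16 + 0 = 17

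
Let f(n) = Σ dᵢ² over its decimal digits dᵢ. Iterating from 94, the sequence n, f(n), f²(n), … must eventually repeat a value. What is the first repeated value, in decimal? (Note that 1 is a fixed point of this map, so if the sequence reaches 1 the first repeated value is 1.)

1

94 → 9² + 4² = 97
97 → 9² + 7² = 130
130 → 1² + 3² + 0² = 10
10 → 1² + 0² = 1  — reached the fixed point 1.
1 → 1, so 1 is the first repeated value.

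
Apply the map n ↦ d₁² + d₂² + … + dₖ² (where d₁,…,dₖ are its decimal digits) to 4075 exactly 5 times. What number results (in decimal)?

4075 → 4² + 0² + 7² + 5² = 90
90 → 9² + 0² = 81
81 → 8² + 1² = 65
65 → 6² + 5² = 61
61 → 6² + 1² = 37

37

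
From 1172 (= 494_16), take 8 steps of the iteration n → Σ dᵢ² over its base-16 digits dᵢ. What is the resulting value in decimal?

1172 = (4,9,4)_16 → 4² + 9² + 4² = 113
113 = (7,1)_16 → 7² + 1² = 50
50 = (3,2)_16 → 3² + 2² = 13
13 = (13)_16 → 13² = 169
169 = (10,9)_16 → 10² + 9² = 181
181 = (11,5)_16 → 11² + 5² = 146
146 = (9,2)_16 → 9² + 2² = 85
85 = (5,5)_16 → 5² + 5² = 50

50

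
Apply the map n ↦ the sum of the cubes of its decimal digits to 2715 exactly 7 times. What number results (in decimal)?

2715 → 2³ + 7³ + 1³ + 5³ = 8 + 343 + 1 + 125 = 477
477 → 4³ + 7³ + 7³ = 64 + 343 + 343 = 750
750 → 7³ + 5³ + 0³ = 343 + 125 + 0 = 468
468 → 4³ + 6³ + 8³ = 64 + 216 + 512 = 792
792 → 7³ + 9³ + 2³ = 343 + 729 + 8 = 1080
1080 → 1³ + 0³ + 8³ + 0³ = 1 + 0 + 512 + 0 = 513
513 → 5³ + 1³ + 3³ = 125 + 1 + 27 = 153

153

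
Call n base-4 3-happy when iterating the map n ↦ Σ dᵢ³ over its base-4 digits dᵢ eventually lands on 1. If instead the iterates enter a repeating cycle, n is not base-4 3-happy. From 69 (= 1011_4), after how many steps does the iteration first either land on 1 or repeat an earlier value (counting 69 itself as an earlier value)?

5

69 = (1,0,1,1)_4 → 1³ + 0³ + 1³ + 1³ = 1 + 0 + 1 + 1 = 3
3 = (3)_4 → 3³ = 27
27 = (1,2,3)_4 → 1³ + 2³ + 3³ = 1 + 8 + 27 = 36
36 = (2,1,0)_4 → 2³ + 1³ + 0³ = 8 + 1 + 0 = 9
9 = (2,1)_4 → 2³ + 1³ = 8 + 1 = 9  — 9 repeats.
That took 5 steps.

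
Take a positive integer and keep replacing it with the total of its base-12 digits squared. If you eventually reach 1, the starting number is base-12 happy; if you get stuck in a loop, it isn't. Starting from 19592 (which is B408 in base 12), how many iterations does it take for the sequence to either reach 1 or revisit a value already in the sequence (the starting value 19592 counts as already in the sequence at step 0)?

9

19592 = (11,4,0,8)_12 → 11² + 4² + 0² + 8² = 121 + 16 + 0 + 64 = 201
201 = (1,4,9)_12 → 1² + 4² + 9² = 1 + 16 + 81 = 98
98 = (8,2)_12 → 8² + 2² = 64 + 4 = 68
68 = (5,8)_12 → 5² + 8² = 25 + 64 = 89
89 = (7,5)_12 → 7² + 5² = 49 + 25 = 74
74 = (6,2)_12 → 6² + 2² = 36 + 4 = 40
40 = (3,4)_12 → 3² + 4² = 9 + 16 = 25
25 = (2,1)_12 → 2² + 1² = 4 + 1 = 5
5 = (5)_12 → 5² = 25  — 25 repeats.
That took 9 steps.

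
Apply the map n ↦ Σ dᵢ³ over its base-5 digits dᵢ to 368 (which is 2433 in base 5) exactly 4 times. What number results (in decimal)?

28

368 = (2,4,3,3)_5 → 2³ + 4³ + 3³ + 3³ = 126
126 = (1,0,0,1)_5 → 1³ + 0³ + 0³ + 1³ = 2
2 = (2)_5 → 2³ = 8
8 = (1,3)_5 → 1³ + 3³ = 28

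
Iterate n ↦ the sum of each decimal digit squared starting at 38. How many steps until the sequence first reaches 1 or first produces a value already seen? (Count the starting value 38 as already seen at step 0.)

10

38 → 3² + 8² = 73
73 → 7² + 3² = 58
58 → 5² + 8² = 89
89 → 8² + 9² = 145
145 → 1² + 4² + 5² = 42
42 → 4² + 2² = 20
20 → 2² + 0² = 4
4 → 4² = 16
16 → 1² + 6² = 37
37 → 3² + 7² = 58  — 58 repeats.
That took 10 steps.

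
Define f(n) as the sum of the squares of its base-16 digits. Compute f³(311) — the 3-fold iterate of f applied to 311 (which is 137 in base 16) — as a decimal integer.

311 = (1,3,7)_16 → 1² + 3² + 7² = 59
59 = (3,11)_16 → 3² + 11² = 130
130 = (8,2)_16 → 8² + 2² = 68

68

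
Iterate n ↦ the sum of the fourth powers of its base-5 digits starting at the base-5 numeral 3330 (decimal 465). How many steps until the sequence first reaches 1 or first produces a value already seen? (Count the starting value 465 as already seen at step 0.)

3

465 = (3,3,3,0)_5 → 243
243 = (1,4,3,3)_5 → 419
419 = (3,1,3,4)_5 → 419  — 419 repeats.
That took 3 steps.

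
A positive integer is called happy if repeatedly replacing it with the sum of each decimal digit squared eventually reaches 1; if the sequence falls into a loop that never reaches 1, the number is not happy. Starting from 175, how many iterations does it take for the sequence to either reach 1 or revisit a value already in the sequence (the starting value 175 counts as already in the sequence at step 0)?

175 → 75
75 → 74
74 → 65
65 → 61
61 → 37
37 → 58
58 → 89
89 → 145
145 → 42
42 → 20
20 → 4
4 → 16
16 → 37  — 37 repeats.
That took 13 steps.

13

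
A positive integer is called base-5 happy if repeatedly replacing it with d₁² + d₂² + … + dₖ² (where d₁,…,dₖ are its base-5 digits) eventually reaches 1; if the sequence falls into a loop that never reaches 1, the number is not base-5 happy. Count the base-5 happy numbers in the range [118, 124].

118: 118 → 34 → 18 → 18  — not base-5 happy
119: 119 → 41 → 11 → 5 → 1  — base-5 happy
120: 120 → 32 → 6 → 2 → 4 → 16 → 10 → 4  — not base-5 happy
121: 121 → 33 → 11 → 5 → 1  — base-5 happy
122: 122 → 36 → 6 → 2 → 4 → 16 → 10 → 4  — not base-5 happy
123: 123 → 41 → 11 → 5 → 1  — base-5 happy
124: 124 → 48 → 26 → 2 → 4 → 16 → 10 → 4  — not base-5 happy
base-5 happy: 119, 121, 123

3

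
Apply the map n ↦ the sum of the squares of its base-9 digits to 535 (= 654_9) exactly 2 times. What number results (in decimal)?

89

535 = (6,5,4)_9 → 6² + 5² + 4² = 77
77 = (8,5)_9 → 8² + 5² = 89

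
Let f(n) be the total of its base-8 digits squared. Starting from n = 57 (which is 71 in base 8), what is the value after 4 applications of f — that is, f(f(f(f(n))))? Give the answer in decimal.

10

57 = (7,1)_8 → 50
50 = (6,2)_8 → 40
40 = (5,0)_8 → 25
25 = (3,1)_8 → 10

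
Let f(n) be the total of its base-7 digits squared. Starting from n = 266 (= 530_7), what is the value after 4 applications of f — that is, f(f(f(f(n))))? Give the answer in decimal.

10

266 = (5,3,0)_7 → 5² + 3² + 0² = 25 + 9 + 0 = 34
34 = (4,6)_7 → 4² + 6² = 16 + 36 = 52
52 = (1,0,3)_7 → 1² + 0² + 3² = 1 + 0 + 9 = 10
10 = (1,3)_7 → 1² + 3² = 1 + 9 = 10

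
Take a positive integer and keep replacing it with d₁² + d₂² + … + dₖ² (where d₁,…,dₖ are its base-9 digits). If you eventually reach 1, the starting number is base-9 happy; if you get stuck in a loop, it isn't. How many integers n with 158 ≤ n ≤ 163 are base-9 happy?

1

158: 158 → 90 → 2 → 4 → 16 → 50 → 50  — not base-9 happy
159: 159 → 101 → 9 → 1  — base-9 happy
160: 160 → 114 → 46 → 26 → 68 → 74 → 68  — not base-9 happy
161: 161 → 129 → 35 → 73 → 65 → 53 → 89 → 65  — not base-9 happy
162: 162 → 4 → 16 → 50 → 50  — not base-9 happy
163: 163 → 5 → 25 → 53 → 89 → 65 → 53  — not base-9 happy
base-9 happy: 159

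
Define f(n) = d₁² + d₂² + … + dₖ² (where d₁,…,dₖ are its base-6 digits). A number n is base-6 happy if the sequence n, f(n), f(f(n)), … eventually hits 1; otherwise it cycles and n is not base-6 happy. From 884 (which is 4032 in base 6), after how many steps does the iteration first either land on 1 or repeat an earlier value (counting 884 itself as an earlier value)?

9

884 = (4,0,3,2)_6 → 4² + 0² + 3² + 2² = 29
29 = (4,5)_6 → 4² + 5² = 41
41 = (1,0,5)_6 → 1² + 0² + 5² = 26
26 = (4,2)_6 → 4² + 2² = 20
20 = (3,2)_6 → 3² + 2² = 13
13 = (2,1)_6 → 2² + 1² = 5
5 = (5)_6 → 5² = 25
25 = (4,1)_6 → 4² + 1² = 17
17 = (2,5)_6 → 2² + 5² = 29  — 29 repeats.
That took 9 steps.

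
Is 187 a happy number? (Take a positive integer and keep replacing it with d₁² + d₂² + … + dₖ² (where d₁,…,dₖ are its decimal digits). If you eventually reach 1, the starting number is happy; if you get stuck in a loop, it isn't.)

187 → 1² + 8² + 7² = 114
114 → 1² + 1² + 4² = 18
18 → 1² + 8² = 65
65 → 6² + 5² = 61
61 → 6² + 1² = 37
37 → 3² + 7² = 58
58 → 5² + 8² = 89
89 → 8² + 9² = 145
145 → 1² + 4² + 5² = 42
42 → 4² + 2² = 20
20 → 2² + 0² = 4
4 → 4² = 16
16 → 1² + 6² = 37  — 37 already seen; the sequence cycles without reaching 1.

not happy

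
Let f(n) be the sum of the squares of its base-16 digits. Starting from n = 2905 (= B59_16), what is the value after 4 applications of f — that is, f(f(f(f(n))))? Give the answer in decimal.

2905 = (11,5,9)_16 → 11² + 5² + 9² = 227
227 = (14,3)_16 → 14² + 3² = 205
205 = (12,13)_16 → 12² + 13² = 313
313 = (1,3,9)_16 → 1² + 3² + 9² = 91

91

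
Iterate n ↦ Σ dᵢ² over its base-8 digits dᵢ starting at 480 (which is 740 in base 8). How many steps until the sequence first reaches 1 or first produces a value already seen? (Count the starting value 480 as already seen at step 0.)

5

480 = (7,4,0)_8 → 7² + 4² + 0² = 49 + 16 + 0 = 65
65 = (1,0,1)_8 → 1² + 0² + 1² = 1 + 0 + 1 = 2
2 = (2)_8 → 2² = 4
4 = (4)_8 → 4² = 16
16 = (2,0)_8 → 2² + 0² = 4 + 0 = 4  — 4 repeats.
That took 5 steps.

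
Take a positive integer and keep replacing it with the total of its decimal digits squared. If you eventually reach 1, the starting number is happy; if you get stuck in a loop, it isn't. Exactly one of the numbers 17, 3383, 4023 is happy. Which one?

17: 17 → 50 → 25 → 29 → 85 → 89 → 145 → 42 → 20 → 4 → 16 → 37 → 58 → 89  — repeats 89 (not happy)
3383: 3383 → 91 → 82 → 68 → 100 → 1  — reaches 1 (happy)
4023: 4023 → 29 → 85 → 89 → 145 → 42 → 20 → 4 → 16 → 37 → 58 → 89  — repeats 89 (not happy)

3383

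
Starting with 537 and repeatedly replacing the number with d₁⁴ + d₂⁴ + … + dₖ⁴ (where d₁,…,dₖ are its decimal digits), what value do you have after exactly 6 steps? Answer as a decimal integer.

13747

537 → 5⁴ + 3⁴ + 7⁴ = 3107
3107 → 3⁴ + 1⁴ + 0⁴ + 7⁴ = 2483
2483 → 2⁴ + 4⁴ + 8⁴ + 3⁴ = 4449
4449 → 4⁴ + 4⁴ + 4⁴ + 9⁴ = 7329
7329 → 7⁴ + 3⁴ + 2⁴ + 9⁴ = 9059
9059 → 9⁴ + 0⁴ + 5⁴ + 9⁴ = 13747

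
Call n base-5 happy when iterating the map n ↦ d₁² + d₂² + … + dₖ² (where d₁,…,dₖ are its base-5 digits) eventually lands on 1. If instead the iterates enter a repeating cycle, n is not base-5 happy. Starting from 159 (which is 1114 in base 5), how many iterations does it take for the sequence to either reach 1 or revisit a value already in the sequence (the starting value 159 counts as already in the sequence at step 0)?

159 = (1,1,1,4)_5 → 1² + 1² + 1² + 4² = 1 + 1 + 1 + 16 = 19
19 = (3,4)_5 → 3² + 4² = 9 + 16 = 25
25 = (1,0,0)_5 → 1² + 0² + 0² = 1 + 0 + 0 = 1  — reached 1.
That took 3 steps.

3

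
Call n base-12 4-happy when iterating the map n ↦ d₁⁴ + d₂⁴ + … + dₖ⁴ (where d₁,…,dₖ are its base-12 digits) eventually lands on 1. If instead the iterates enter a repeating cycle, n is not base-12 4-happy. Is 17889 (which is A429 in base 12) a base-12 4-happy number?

not base-12 4-happy

17889 = (10,4,2,9)_12 → 10⁴ + 4⁴ + 2⁴ + 9⁴ = 10000 + 256 + 16 + 6561 = 16833
16833 = (9,8,10,9)_12 → 9⁴ + 8⁴ + 10⁴ + 9⁴ = 6561 + 4096 + 10000 + 6561 = 27218
27218 = (1,3,9,0,2)_12 → 1⁴ + 3⁴ + 9⁴ + 0⁴ + 2⁴ = 1 + 81 + 6561 + 0 + 16 = 6659
6659 = (3,10,2,11)_12 → 3⁴ + 10⁴ + 2⁴ + 11⁴ = 81 + 10000 + 16 + 14641 = 24738
24738 = (1,2,3,9,6)_12 → 1⁴ + 2⁴ + 3⁴ + 9⁴ + 6⁴ = 1 + 16 + 81 + 6561 + 1296 = 7955
7955 = (4,7,2,11)_12 → 4⁴ + 7⁴ + 2⁴ + 11⁴ = 256 + 2401 + 16 + 14641 = 17314
17314 = (10,0,2,10)_12 → 10⁴ + 0⁴ + 2⁴ + 10⁴ = 10000 + 0 + 16 + 10000 = 20016
20016 = (11,7,0,0)_12 → 11⁴ + 7⁴ + 0⁴ + 0⁴ = 14641 + 2401 + 0 + 0 = 17042
17042 = (9,10,4,2)_12 → 9⁴ + 10⁴ + 4⁴ + 2⁴ = 6561 + 10000 + 256 + 16 = 16833  — 16833 already seen; the sequence cycles without reaching 1.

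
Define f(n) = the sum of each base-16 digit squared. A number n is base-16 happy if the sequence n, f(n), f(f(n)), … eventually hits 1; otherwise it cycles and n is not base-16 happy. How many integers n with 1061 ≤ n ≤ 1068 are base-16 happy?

2

1061: 1061 → 45 → 173 → 269 → 170 → 200 → 208 → 169 → 181 → 146 → 85 → 50 → 13 → 169  — not base-16 happy
1062: 1062 → 56 → 73 → 97 → 37 → 29 → 170 → 200 → 208 → 169 → 181 → 146 → 85 → 50 → 13 → 169  — not base-16 happy
1063: 1063 → 69 → 41 → 85 → 50 → 13 → 169 → 181 → 146 → 85  — not base-16 happy
1064: 1064 → 84 → 41 → 85 → 50 → 13 → 169 → 181 → 146 → 85  — not base-16 happy
1065: 1065 → 101 → 61 → 178 → 125 → 218 → 269 → 170 → 200 → 208 → 169 → 181 → 146 → 85 → 50 → 13 → 169  — not base-16 happy
1066: 1066 → 120 → 113 → 50 → 13 → 169 → 181 → 146 → 85 → 50  — not base-16 happy
1067: 1067 → 141 → 233 → 277 → 27 → 122 → 149 → 106 → 136 → 128 → 64 → 16 → 1  — base-16 happy
1068: 1068 → 164 → 116 → 65 → 17 → 2 → 4 → 16 → 1  — base-16 happy
base-16 happy: 1067, 1068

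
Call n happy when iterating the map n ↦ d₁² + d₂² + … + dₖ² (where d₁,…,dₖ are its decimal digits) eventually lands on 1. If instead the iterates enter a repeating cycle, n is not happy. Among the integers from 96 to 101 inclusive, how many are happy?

96: 96 → 117 → 51 → 26 → 40 → 16 → 37 → 58 → 89 → 145 → 42 → 20 → 4 → 16  — not happy
97: 97 → 130 → 10 → 1  — happy
98: 98 → 145 → 42 → 20 → 4 → 16 → 37 → 58 → 89 → 145  — not happy
99: 99 → 162 → 41 → 17 → 50 → 25 → 29 → 85 → 89 → 145 → 42 → 20 → 4 → 16 → 37 → 58 → 89  — not happy
100: 100 → 1  — happy
101: 101 → 2 → 4 → 16 → 37 → 58 → 89 → 145 → 42 → 20 → 4  — not happy
happy: 97, 100

2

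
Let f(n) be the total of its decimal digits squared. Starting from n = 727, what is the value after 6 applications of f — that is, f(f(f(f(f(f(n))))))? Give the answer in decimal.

89

727 → 102
102 → 5
5 → 25
25 → 29
29 → 85
85 → 89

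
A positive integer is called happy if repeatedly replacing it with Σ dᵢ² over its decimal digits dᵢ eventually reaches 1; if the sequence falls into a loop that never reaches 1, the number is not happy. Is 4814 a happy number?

happy

4814 → 4² + 8² + 1² + 4² = 97
97 → 9² + 7² = 130
130 → 1² + 3² + 0² = 10
10 → 1² + 0² = 1  — reached 1.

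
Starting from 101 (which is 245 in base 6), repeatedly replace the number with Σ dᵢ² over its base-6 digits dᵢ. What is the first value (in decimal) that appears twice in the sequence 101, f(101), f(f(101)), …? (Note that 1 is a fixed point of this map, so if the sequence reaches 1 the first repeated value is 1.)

101 = (2,4,5)_6 → 2² + 4² + 5² = 45
45 = (1,1,3)_6 → 1² + 1² + 3² = 11
11 = (1,5)_6 → 1² + 5² = 26
26 = (4,2)_6 → 4² + 2² = 20
20 = (3,2)_6 → 3² + 2² = 13
13 = (2,1)_6 → 2² + 1² = 5
5 = (5)_6 → 5² = 25
25 = (4,1)_6 → 4² + 1² = 17
17 = (2,5)_6 → 2² + 5² = 29
29 = (4,5)_6 → 4² + 5² = 41
41 = (1,0,5)_6 → 1² + 0² + 5² = 26  — 26 already appeared earlier.

26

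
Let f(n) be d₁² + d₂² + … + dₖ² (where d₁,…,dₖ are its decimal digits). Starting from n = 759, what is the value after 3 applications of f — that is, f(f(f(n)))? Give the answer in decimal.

759 → 155
155 → 51
51 → 26

26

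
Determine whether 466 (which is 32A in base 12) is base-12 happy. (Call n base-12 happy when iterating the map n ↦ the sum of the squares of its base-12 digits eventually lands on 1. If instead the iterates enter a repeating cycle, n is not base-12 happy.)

466 = (3,2,10)_12 → 3² + 2² + 10² = 113
113 = (9,5)_12 → 9² + 5² = 106
106 = (8,10)_12 → 8² + 10² = 164
164 = (1,1,8)_12 → 1² + 1² + 8² = 66
66 = (5,6)_12 → 5² + 6² = 61
61 = (5,1)_12 → 5² + 1² = 26
26 = (2,2)_12 → 2² + 2² = 8
8 = (8)_12 → 8² = 64
64 = (5,4)_12 → 5² + 4² = 41
41 = (3,5)_12 → 3² + 5² = 34
34 = (2,10)_12 → 2² + 10² = 104
104 = (8,8)_12 → 8² + 8² = 128
128 = (10,8)_12 → 10² + 8² = 164  — 164 already seen; the sequence cycles without reaching 1.

not base-12 happy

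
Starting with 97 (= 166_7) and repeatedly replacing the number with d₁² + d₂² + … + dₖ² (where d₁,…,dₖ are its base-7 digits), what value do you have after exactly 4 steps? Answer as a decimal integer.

97 = (1,6,6)_7 → 73
73 = (1,3,3)_7 → 19
19 = (2,5)_7 → 29
29 = (4,1)_7 → 17

17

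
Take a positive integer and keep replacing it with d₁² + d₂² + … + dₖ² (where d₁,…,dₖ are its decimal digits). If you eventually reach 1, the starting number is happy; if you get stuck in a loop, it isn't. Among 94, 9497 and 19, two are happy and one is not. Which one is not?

9497

94: 94 → 97 → 130 → 10 → 1  — reaches 1 (happy)
9497: 9497 → 227 → 57 → 74 → 65 → 61 → 37 → 58 → 89 → 145 → 42 → 20 → 4 → 16 → 37  — repeats 37 (not happy)
19: 19 → 82 → 68 → 100 → 1  — reaches 1 (happy)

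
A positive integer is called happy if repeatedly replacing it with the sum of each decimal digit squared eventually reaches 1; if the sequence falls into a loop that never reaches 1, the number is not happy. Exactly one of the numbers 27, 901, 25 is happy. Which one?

901

27: 27 → 53 → 34 → 25 → 29 → 85 → 89 → 145 → 42 → 20 → 4 → 16 → 37 → 58 → 89  — repeats 89 (not happy)
901: 901 → 82 → 68 → 100 → 1  — reaches 1 (happy)
25: 25 → 29 → 85 → 89 → 145 → 42 → 20 → 4 → 16 → 37 → 58 → 89  — repeats 89 (not happy)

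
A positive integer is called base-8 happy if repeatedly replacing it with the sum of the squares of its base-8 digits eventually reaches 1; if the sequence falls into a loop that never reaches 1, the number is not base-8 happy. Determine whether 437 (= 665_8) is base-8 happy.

base-8 happy

437 = (6,6,5)_8 → 6² + 6² + 5² = 97
97 = (1,4,1)_8 → 1² + 4² + 1² = 18
18 = (2,2)_8 → 2² + 2² = 8
8 = (1,0)_8 → 1² + 0² = 1  — reached 1.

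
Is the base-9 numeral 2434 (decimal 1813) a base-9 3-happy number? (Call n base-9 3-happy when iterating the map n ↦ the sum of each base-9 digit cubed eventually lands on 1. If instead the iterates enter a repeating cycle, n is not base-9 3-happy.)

1813 = (2,4,3,4)_9 → 163
163 = (2,0,1)_9 → 9
9 = (1,0)_9 → 1  — reached 1.

base-9 3-happy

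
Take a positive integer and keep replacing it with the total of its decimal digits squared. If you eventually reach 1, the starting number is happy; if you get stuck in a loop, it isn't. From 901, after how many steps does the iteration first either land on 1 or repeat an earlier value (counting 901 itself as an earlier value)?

4

901 → 9² + 0² + 1² = 82
82 → 8² + 2² = 68
68 → 6² + 8² = 100
100 → 1² + 0² + 0² = 1  — reached 1.
That took 4 steps.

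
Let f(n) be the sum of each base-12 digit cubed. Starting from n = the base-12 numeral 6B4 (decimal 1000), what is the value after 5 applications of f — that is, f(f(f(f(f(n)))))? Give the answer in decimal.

1000 = (6,11,4)_12 → 6³ + 11³ + 4³ = 216 + 1331 + 64 = 1611
1611 = (11,2,3)_12 → 11³ + 2³ + 3³ = 1331 + 8 + 27 = 1366
1366 = (9,5,10)_12 → 9³ + 5³ + 10³ = 729 + 125 + 1000 = 1854
1854 = (1,0,10,6)_12 → 1³ + 0³ + 10³ + 6³ = 1 + 0 + 1000 + 216 = 1217
1217 = (8,5,5)_12 → 8³ + 5³ + 5³ = 512 + 125 + 125 = 762

762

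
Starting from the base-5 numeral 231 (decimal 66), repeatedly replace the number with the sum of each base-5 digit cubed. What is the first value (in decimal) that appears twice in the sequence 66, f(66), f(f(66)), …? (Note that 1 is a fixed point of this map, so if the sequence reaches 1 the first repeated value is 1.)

28

66 = (2,3,1)_5 → 36
36 = (1,2,1)_5 → 10
10 = (2,0)_5 → 8
8 = (1,3)_5 → 28
28 = (1,0,3)_5 → 28  — 28 already appeared earlier.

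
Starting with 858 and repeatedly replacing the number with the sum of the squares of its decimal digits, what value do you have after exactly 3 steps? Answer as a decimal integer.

858 → 8² + 5² + 8² = 153
153 → 1² + 5² + 3² = 35
35 → 3² + 5² = 34

34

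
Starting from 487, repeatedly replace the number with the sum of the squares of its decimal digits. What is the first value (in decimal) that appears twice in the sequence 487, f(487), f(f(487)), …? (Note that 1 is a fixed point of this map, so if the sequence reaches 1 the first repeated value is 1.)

487 → 4² + 8² + 7² = 129
129 → 1² + 2² + 9² = 86
86 → 8² + 6² = 100
100 → 1² + 0² + 0² = 1  — reached the fixed point 1.
1 → 1, so 1 is the first repeated value.

1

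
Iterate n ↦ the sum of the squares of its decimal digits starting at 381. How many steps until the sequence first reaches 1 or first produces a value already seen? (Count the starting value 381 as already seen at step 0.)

381 → 3² + 8² + 1² = 74
74 → 7² + 4² = 65
65 → 6² + 5² = 61
61 → 6² + 1² = 37
37 → 3² + 7² = 58
58 → 5² + 8² = 89
89 → 8² + 9² = 145
145 → 1² + 4² + 5² = 42
42 → 4² + 2² = 20
20 → 2² + 0² = 4
4 → 4² = 16
16 → 1² + 6² = 37  — 37 repeats.
That took 12 steps.

12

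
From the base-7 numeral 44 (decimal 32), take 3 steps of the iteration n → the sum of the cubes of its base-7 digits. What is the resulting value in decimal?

92

32 = (4,4)_7 → 4³ + 4³ = 128
128 = (2,4,2)_7 → 2³ + 4³ + 2³ = 80
80 = (1,4,3)_7 → 1³ + 4³ + 3³ = 92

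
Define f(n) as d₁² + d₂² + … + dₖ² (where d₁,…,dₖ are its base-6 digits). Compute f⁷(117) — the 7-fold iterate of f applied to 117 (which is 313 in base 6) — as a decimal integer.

117 = (3,1,3)_6 → 3² + 1² + 3² = 19
19 = (3,1)_6 → 3² + 1² = 10
10 = (1,4)_6 → 1² + 4² = 17
17 = (2,5)_6 → 2² + 5² = 29
29 = (4,5)_6 → 4² + 5² = 41
41 = (1,0,5)_6 → 1² + 0² + 5² = 26
26 = (4,2)_6 → 4² + 2² = 20

20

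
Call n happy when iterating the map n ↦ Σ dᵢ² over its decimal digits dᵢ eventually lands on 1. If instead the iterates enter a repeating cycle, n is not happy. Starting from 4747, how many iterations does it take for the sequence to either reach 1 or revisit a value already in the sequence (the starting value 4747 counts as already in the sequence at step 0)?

4747 → 4² + 7² + 4² + 7² = 16 + 49 + 16 + 49 = 130
130 → 1² + 3² + 0² = 1 + 9 + 0 = 10
10 → 1² + 0² = 1 + 0 = 1  — reached 1.
That took 3 steps.

3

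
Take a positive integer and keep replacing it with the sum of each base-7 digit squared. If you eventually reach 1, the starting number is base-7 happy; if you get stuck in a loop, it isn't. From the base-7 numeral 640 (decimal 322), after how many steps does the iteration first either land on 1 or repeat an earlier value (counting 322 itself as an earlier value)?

322 = (6,4,0)_7 → 6² + 4² + 0² = 36 + 16 + 0 = 52
52 = (1,0,3)_7 → 1² + 0² + 3² = 1 + 0 + 9 = 10
10 = (1,3)_7 → 1² + 3² = 1 + 9 = 10  — 10 repeats.
That took 3 steps.

3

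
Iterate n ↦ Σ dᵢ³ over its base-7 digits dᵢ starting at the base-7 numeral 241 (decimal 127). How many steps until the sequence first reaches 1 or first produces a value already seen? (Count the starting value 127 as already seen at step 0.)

5

127 = (2,4,1)_7 → 73
73 = (1,3,3)_7 → 55
55 = (1,0,6)_7 → 217
217 = (4,3,0)_7 → 91
91 = (1,6,0)_7 → 217  — 217 repeats.
That took 5 steps.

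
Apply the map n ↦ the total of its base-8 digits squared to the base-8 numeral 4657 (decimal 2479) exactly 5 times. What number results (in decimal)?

13

2479 = (4,6,5,7)_8 → 4² + 6² + 5² + 7² = 126
126 = (1,7,6)_8 → 1² + 7² + 6² = 86
86 = (1,2,6)_8 → 1² + 2² + 6² = 41
41 = (5,1)_8 → 5² + 1² = 26
26 = (3,2)_8 → 3² + 2² = 13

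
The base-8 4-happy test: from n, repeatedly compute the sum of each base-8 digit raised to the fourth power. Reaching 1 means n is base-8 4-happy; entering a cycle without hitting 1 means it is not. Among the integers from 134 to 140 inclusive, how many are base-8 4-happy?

134: 134 → 1312 → 528 → 17 → 17  (repeats 17)
135: 135 → 2417 → 2178 → 288 → 512 → 1  (reaches 1)
136: 136 → 17 → 17  (repeats 17)
137: 137 → 18 → 32 → 256 → 256  (repeats 256)
138: 138 → 33 → 257 → 257  (repeats 257)
139: 139 → 98 → 273 → 273  (repeats 273)
140: 140 → 273 → 273  (repeats 273)
base-8 4-happy: 135

1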